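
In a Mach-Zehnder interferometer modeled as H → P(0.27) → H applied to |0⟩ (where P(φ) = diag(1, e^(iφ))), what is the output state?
(0.9819 + 0.1334i)|0⟩ + (0.01811 - 0.1334i)|1⟩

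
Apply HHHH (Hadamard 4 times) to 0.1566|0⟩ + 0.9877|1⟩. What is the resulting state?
0.1566|0⟩ + 0.9877|1⟩

H² = I, so an even number of Hadamards cancels: H^4 = I and the state is unchanged.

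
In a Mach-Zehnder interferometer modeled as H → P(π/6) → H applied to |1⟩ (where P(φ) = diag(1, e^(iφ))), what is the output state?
(0.06699 - 0.25i)|0⟩ + (0.933 + 0.25i)|1⟩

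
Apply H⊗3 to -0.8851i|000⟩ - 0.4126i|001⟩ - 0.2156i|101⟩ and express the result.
-0.535i|000⟩ - 0.09083i|001⟩ - 0.535i|010⟩ - 0.09083i|011⟩ - 0.3826i|100⟩ - 0.2433i|101⟩ - 0.3826i|110⟩ - 0.2433i|111⟩

H⊗3 gives amp(|y⟩) = (1/2√2) Σ_x (−1)^(x·y) amp(|x⟩), where x·y is the number of positions in which both x and y have a 1.
|000⟩: (-0.8851i - 0.4126i - 0.2156i)/(2√2) = -0.535i
|001⟩: (-0.8851i + 0.4126i + 0.2156i)/(2√2) = -0.09083i
|010⟩: (-0.8851i - 0.4126i - 0.2156i)/(2√2) = -0.535i
|011⟩: (-0.8851i + 0.4126i + 0.2156i)/(2√2) = -0.09083i
|100⟩: (-0.8851i - 0.4126i + 0.2156i)/(2√2) = -0.3826i
|101⟩: (-0.8851i + 0.4126i - 0.2156i)/(2√2) = -0.2433i
|110⟩: (-0.8851i - 0.4126i + 0.2156i)/(2√2) = -0.3826i
|111⟩: (-0.8851i + 0.4126i - 0.2156i)/(2√2) = -0.2433i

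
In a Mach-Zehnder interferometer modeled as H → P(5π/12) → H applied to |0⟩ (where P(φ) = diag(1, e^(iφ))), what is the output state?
(0.6294 + 0.483i)|0⟩ + (0.3706 - 0.483i)|1⟩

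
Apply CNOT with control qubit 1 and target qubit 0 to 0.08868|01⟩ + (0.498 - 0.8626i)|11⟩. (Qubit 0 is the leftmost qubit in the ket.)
(0.498 - 0.8626i)|01⟩ + 0.08868|11⟩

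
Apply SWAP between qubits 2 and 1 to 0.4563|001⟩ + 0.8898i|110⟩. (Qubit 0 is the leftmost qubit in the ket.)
0.4563|010⟩ + 0.8898i|101⟩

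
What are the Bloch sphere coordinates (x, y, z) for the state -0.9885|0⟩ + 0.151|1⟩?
(-0.2985, 0, 0.9543)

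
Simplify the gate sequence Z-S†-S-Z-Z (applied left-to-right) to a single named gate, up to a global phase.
Z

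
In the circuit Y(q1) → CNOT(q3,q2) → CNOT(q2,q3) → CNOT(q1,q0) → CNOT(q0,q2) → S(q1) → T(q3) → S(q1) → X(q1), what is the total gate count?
9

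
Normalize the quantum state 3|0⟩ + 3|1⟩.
1/√2|0⟩ + 1/√2|1⟩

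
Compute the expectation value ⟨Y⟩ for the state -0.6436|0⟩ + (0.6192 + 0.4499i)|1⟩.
-0.5791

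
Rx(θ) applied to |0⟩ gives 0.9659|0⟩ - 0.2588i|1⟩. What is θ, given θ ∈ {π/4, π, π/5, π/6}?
π/6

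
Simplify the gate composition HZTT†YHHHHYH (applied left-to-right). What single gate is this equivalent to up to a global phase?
X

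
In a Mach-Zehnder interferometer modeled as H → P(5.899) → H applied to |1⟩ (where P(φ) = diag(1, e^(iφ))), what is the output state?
(0.03645 + 0.1874i)|0⟩ + (0.9636 - 0.1874i)|1⟩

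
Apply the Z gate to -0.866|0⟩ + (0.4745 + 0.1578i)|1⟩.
-0.866|0⟩ + (-0.4745 - 0.1578i)|1⟩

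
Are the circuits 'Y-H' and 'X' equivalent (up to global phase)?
No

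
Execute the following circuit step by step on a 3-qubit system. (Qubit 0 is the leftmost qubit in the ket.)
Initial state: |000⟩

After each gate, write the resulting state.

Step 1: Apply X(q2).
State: |001⟩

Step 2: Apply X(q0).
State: |101⟩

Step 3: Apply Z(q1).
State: |101⟩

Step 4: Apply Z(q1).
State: |101⟩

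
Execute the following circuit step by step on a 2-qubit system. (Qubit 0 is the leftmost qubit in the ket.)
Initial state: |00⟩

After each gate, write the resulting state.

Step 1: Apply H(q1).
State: 1/√2|00⟩ + 1/√2|01⟩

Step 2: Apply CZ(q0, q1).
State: 1/√2|00⟩ + 1/√2|01⟩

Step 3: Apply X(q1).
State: 1/√2|00⟩ + 1/√2|01⟩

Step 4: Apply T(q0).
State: 1/√2|00⟩ + 1/√2|01⟩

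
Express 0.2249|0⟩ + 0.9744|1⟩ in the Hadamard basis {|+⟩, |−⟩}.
0.848|+⟩ - 0.53|−⟩

With |ψ⟩ = α|0⟩ + β|1⟩, the Hadamard-basis coefficients are ⟨+|ψ⟩ = (α + β)/√2 and ⟨−|ψ⟩ = (α − β)/√2.
Here α = 0.2249, β = 0.9744: (α + β)/√2 = 0.848, (α − β)/√2 = -0.53.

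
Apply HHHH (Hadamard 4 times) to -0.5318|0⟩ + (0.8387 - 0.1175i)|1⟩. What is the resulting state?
-0.5318|0⟩ + (0.8387 - 0.1175i)|1⟩

H² = I, so an even number of Hadamards cancels: H^4 = I and the state is unchanged.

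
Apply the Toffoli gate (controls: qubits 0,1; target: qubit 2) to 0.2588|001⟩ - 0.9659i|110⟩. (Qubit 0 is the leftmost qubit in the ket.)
0.2588|001⟩ - 0.9659i|111⟩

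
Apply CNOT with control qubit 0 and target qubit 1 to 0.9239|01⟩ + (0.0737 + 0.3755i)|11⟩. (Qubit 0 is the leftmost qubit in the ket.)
0.9239|01⟩ + (0.0737 + 0.3755i)|10⟩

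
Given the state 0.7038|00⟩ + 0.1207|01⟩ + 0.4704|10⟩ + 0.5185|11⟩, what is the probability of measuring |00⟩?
0.4953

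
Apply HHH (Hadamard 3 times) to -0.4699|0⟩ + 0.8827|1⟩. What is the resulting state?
0.2919|0⟩ - 0.9564|1⟩

H² = I, so H^3 = H: a single Hadamard. With (a, b) = (-0.4699, 0.8827), H gives ((a + b)/√2, (a − b)/√2) = (0.2919, -0.9564).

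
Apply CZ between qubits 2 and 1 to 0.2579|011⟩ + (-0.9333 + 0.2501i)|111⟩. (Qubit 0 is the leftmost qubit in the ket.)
-0.2579|011⟩ + (0.9333 - 0.2501i)|111⟩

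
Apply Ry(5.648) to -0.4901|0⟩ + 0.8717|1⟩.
0.1934|0⟩ - 0.9812|1⟩

Ry(5.648) = [[cos(θ/2), −sin(θ/2)], [sin(θ/2), cos(θ/2)]]; θ = 5.648, cos(θ/2) ≈ -0.94999, sin(θ/2) ≈ 0.312281.
With a = amp(|0⟩) = -0.4901 and b = amp(|1⟩) = 0.8717:
new amp(|0⟩) = (-0.94999)·a + (-0.312281)·b = 0.1934
new amp(|1⟩) = (0.312281)·a + (-0.94999)·b = -0.9812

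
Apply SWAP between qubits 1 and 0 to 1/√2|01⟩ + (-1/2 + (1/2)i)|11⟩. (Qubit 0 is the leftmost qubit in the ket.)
1/√2|10⟩ + (-1/2 + (1/2)i)|11⟩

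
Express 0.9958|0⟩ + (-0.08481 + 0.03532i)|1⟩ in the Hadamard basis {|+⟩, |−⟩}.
(0.6442 + 0.02498i)|+⟩ + (0.7641 - 0.02498i)|−⟩

With |ψ⟩ = α|0⟩ + β|1⟩, the Hadamard-basis coefficients are ⟨+|ψ⟩ = (α + β)/√2 and ⟨−|ψ⟩ = (α − β)/√2.
Here α = 0.9958, β = (-0.08481 + 0.03532i): (α + β)/√2 = (0.6442 + 0.02498i), (α − β)/√2 = (0.7641 - 0.02498i).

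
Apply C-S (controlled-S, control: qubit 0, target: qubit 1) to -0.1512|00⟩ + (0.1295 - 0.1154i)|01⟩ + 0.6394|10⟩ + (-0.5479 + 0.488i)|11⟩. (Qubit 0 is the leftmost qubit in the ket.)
-0.1512|00⟩ + (0.1295 - 0.1154i)|01⟩ + 0.6394|10⟩ + (-0.488 - 0.5479i)|11⟩

C-S leaves the control-|0⟩ kets |00⟩, |01⟩ unchanged and applies S to qubit 1 on the control-|1⟩ pair (|10⟩, |11⟩).
S = [[1, 0], [0, i]].
With a = amp(|10⟩) = 0.6394 and b = amp(|11⟩) = (-0.5479 + 0.488i):
new amp(|10⟩) = (1)·a = 0.6394
new amp(|11⟩) = (i)·b = (-0.488 - 0.5479i)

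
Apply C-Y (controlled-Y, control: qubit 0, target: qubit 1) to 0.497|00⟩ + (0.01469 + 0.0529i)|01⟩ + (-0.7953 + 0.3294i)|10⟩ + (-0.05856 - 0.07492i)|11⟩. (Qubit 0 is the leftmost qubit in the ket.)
0.497|00⟩ + (0.01469 + 0.0529i)|01⟩ + (-0.07492 + 0.05856i)|10⟩ + (-0.3294 - 0.7953i)|11⟩

C-Y leaves the control-|0⟩ kets |00⟩, |01⟩ unchanged and applies Y to qubit 1 on the control-|1⟩ pair (|10⟩, |11⟩).
Y = [[0, -i], [i, 0]].
With a = amp(|10⟩) = (-0.7953 + 0.3294i) and b = amp(|11⟩) = (-0.05856 - 0.07492i):
new amp(|10⟩) = (-i)·b = (-0.07492 + 0.05856i)
new amp(|11⟩) = (i)·a = (-0.3294 - 0.7953i)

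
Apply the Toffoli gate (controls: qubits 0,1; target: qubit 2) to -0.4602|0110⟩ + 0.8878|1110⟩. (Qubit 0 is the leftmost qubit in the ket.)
-0.4602|0110⟩ + 0.8878|1100⟩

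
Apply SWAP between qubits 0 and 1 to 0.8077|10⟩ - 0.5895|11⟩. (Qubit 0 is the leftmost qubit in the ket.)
0.8077|01⟩ - 0.5895|11⟩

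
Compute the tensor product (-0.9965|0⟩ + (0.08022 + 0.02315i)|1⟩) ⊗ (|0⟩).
-0.9965|00⟩ + (0.08022 + 0.02315i)|10⟩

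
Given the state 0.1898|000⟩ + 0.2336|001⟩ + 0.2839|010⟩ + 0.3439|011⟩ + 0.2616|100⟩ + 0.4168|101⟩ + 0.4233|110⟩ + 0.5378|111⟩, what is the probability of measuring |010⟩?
0.0806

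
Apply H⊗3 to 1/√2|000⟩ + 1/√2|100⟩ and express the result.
1/2|000⟩ + 1/2|001⟩ + 1/2|010⟩ + 1/2|011⟩

H⊗3 gives amp(|y⟩) = (1/2√2) Σ_x (−1)^(x·y) amp(|x⟩), where x·y is the number of positions in which both x and y have a 1.
|000⟩: (1/√2 + 1/√2)/(2√2) = 1/2
|001⟩: (1/√2 + 1/√2)/(2√2) = 1/2
|010⟩: (1/√2 + 1/√2)/(2√2) = 1/2
|011⟩: (1/√2 + 1/√2)/(2√2) = 1/2
|100⟩: (1/√2 - 1/√2)/(2√2) = 0
|101⟩: (1/√2 - 1/√2)/(2√2) = 0
|110⟩: (1/√2 - 1/√2)/(2√2) = 0
|111⟩: (1/√2 - 1/√2)/(2√2) = 0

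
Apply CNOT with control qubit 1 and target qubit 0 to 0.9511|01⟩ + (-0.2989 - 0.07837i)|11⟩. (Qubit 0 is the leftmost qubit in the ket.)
(-0.2989 - 0.07837i)|01⟩ + 0.9511|11⟩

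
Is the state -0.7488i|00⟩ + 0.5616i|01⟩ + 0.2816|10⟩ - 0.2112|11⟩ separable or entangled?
Separable

Writing the state as a|00⟩ + b|01⟩ + c|10⟩ + d|11⟩, it is a product state iff ad − bc = 0.
Here (a, b, c, d) = (-0.7488i, 0.5616i, 0.2816, -0.2112): ad − bc = (-0.7488i)(-0.2112) − (0.5616i)(0.2816) = 0, so the state is separable.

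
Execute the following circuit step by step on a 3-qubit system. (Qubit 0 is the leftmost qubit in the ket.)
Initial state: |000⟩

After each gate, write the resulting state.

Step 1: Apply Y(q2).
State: i|001⟩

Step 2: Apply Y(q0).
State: -|101⟩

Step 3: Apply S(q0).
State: -i|101⟩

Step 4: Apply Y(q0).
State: -|001⟩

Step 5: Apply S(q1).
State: -|001⟩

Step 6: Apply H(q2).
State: -1/√2|000⟩ + 1/√2|001⟩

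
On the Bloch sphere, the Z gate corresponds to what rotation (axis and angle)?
Rotation by π around the z-axis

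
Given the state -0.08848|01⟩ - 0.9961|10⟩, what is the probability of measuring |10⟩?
0.9922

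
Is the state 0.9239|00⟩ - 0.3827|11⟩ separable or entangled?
Entangled

Writing the state as a|00⟩ + b|01⟩ + c|10⟩ + d|11⟩, it is a product state iff ad − bc = 0.
Here (a, b, c, d) = (0.9239, 0, 0, -0.3827): ad − bc = (0.9239)(-0.3827) − (0)(0) = -0.3536 ≠ 0, so the state is entangled.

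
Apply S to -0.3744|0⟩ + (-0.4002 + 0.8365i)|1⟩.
-0.3744|0⟩ + (-0.8365 - 0.4002i)|1⟩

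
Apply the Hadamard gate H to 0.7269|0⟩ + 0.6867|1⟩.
0.9996|0⟩ + 0.02843|1⟩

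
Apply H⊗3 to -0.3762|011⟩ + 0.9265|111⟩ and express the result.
0.1946|000⟩ - 0.1946|001⟩ - 0.1946|010⟩ + 0.1946|011⟩ - 0.4606|100⟩ + 0.4606|101⟩ + 0.4606|110⟩ - 0.4606|111⟩

H⊗3 gives amp(|y⟩) = (1/2√2) Σ_x (−1)^(x·y) amp(|x⟩), where x·y is the number of positions in which both x and y have a 1.
|000⟩: (-0.3762 + 0.9265)/(2√2) = 0.1946
|001⟩: (0.3762 - 0.9265)/(2√2) = -0.1946
|010⟩: (0.3762 - 0.9265)/(2√2) = -0.1946
|011⟩: (-0.3762 + 0.9265)/(2√2) = 0.1946
|100⟩: (-0.3762 - 0.9265)/(2√2) = -0.4606
|101⟩: (0.3762 + 0.9265)/(2√2) = 0.4606
|110⟩: (0.3762 + 0.9265)/(2√2) = 0.4606
|111⟩: (-0.3762 - 0.9265)/(2√2) = -0.4606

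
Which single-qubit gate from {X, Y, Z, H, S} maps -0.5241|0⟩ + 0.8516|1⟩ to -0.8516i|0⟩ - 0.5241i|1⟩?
Y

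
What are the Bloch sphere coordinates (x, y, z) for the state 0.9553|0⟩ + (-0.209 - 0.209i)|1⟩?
(-0.3993, -0.3993, 0.8252)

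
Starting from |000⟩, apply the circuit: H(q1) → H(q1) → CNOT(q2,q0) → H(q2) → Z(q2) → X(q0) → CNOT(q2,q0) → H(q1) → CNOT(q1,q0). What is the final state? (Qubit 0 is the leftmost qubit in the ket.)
-1/2|001⟩ + 1/2|010⟩ + 1/2|100⟩ - 1/2|111⟩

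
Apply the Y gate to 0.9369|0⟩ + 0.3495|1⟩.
-0.3495i|0⟩ + 0.9369i|1⟩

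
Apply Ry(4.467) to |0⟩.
-0.6153|0⟩ + 0.7883|1⟩

Ry(4.467) = [[cos(θ/2), −sin(θ/2)], [sin(θ/2), cos(θ/2)]]; θ = 4.467, cos(θ/2) ≈ -0.61525, sin(θ/2) ≈ 0.788332.
With a = amp(|0⟩) = 1 and b = amp(|1⟩) = 0:
new amp(|0⟩) = (-0.61525)·a + (-0.788332)·b = -0.6153
new amp(|1⟩) = (0.788332)·a + (-0.61525)·b = 0.7883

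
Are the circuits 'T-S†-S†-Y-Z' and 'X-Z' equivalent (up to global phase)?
No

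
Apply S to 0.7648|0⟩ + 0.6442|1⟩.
0.7648|0⟩ + 0.6442i|1⟩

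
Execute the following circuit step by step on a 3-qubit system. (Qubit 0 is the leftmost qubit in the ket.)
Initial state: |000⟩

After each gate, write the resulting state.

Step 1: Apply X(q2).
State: |001⟩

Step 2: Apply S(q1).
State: |001⟩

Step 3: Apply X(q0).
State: |101⟩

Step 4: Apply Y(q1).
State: i|111⟩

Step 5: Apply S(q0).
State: -|111⟩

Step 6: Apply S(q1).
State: -i|111⟩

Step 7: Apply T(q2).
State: (1/√2 - (1/√2)i)|111⟩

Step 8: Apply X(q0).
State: (1/√2 - (1/√2)i)|011⟩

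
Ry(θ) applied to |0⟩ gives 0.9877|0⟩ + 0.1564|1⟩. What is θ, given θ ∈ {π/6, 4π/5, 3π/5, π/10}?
π/10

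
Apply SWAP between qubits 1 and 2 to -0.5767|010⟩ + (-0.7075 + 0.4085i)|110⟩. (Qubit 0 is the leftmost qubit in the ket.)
-0.5767|001⟩ + (-0.7075 + 0.4085i)|101⟩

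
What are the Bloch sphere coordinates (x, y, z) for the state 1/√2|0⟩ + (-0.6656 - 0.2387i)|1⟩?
(-0.9413, -0.3376, -0.00000105)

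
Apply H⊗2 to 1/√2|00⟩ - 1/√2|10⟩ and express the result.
1/√2|10⟩ + 1/√2|11⟩

H⊗2 gives amp(|y⟩) = (1/2) Σ_x (−1)^(x·y) amp(|x⟩), where x·y is the number of positions in which both x and y have a 1.
|00⟩: (1/√2 - 1/√2)/2 = 0
|01⟩: (1/√2 - 1/√2)/2 = 0
|10⟩: (1/√2 + 1/√2)/2 = 1/√2
|11⟩: (1/√2 + 1/√2)/2 = 1/√2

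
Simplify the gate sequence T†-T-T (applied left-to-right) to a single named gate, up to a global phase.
T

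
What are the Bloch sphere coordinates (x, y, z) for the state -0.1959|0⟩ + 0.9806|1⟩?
(-0.3842, 0, -0.9232)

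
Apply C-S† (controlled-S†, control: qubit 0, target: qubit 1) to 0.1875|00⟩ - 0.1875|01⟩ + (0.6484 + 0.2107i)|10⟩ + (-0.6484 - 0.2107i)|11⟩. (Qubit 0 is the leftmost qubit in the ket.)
0.1875|00⟩ - 0.1875|01⟩ + (0.6484 + 0.2107i)|10⟩ + (-0.2107 + 0.6484i)|11⟩

C-S† leaves the control-|0⟩ kets |00⟩, |01⟩ unchanged and applies S† to qubit 1 on the control-|1⟩ pair (|10⟩, |11⟩).
S† = [[1, 0], [0, -i]].
With a = amp(|10⟩) = (0.6484 + 0.2107i) and b = amp(|11⟩) = (-0.6484 - 0.2107i):
new amp(|10⟩) = (1)·a = (0.6484 + 0.2107i)
new amp(|11⟩) = (-i)·b = (-0.2107 + 0.6484i)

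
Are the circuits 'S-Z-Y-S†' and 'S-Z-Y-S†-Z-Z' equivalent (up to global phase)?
Yes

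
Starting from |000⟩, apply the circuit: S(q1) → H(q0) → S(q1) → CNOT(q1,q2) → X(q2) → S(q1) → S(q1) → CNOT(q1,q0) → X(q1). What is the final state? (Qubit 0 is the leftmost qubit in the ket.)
1/√2|011⟩ + 1/√2|111⟩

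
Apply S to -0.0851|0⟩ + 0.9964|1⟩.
-0.0851|0⟩ + 0.9964i|1⟩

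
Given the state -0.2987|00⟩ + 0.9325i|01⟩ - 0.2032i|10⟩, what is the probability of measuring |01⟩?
0.8696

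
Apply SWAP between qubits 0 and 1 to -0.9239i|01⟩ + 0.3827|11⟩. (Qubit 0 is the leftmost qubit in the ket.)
-0.9239i|10⟩ + 0.3827|11⟩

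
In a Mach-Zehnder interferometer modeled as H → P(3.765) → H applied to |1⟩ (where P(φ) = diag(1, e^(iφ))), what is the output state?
(0.9059 + 0.2919i)|0⟩ + (0.09405 - 0.2919i)|1⟩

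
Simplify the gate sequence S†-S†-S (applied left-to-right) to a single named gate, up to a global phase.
S†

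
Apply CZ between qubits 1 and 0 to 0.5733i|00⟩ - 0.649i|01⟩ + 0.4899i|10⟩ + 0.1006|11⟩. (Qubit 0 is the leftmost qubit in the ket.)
0.5733i|00⟩ - 0.649i|01⟩ + 0.4899i|10⟩ - 0.1006|11⟩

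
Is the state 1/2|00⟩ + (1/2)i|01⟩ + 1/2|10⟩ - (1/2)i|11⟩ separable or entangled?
Entangled

Writing the state as a|00⟩ + b|01⟩ + c|10⟩ + d|11⟩, it is a product state iff ad − bc = 0.
Here (a, b, c, d) = (1/2, (1/2)i, 1/2, -(1/2)i): ad − bc = (1/2)(-(1/2)i) − ((1/2)i)(1/2) = -(1/2)i ≠ 0, so the state is entangled.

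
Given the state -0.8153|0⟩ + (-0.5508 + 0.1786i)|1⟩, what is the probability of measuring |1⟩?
0.3353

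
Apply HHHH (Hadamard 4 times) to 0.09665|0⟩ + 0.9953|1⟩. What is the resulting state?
0.09665|0⟩ + 0.9953|1⟩

H² = I, so an even number of Hadamards cancels: H^4 = I and the state is unchanged.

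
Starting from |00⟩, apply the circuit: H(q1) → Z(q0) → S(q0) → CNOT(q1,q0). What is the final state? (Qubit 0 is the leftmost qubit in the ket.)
1/√2|00⟩ + 1/√2|11⟩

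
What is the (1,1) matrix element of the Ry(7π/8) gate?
0.1951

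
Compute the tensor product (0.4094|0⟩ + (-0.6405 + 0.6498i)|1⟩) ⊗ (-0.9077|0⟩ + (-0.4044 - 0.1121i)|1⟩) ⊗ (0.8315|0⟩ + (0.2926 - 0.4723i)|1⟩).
-0.309|000⟩ + (-0.1087 + 0.1755i)|001⟩ + (-0.1377 - 0.03816i)|010⟩ + (-0.07012 + 0.06477i)|011⟩ + (0.4834 - 0.4904i)|100⟩ + (-0.1085 - 0.4472i)|101⟩ + (0.2759 - 0.1588i)|110⟩ + (0.006903 - 0.2126i)|111⟩

amp(|b₁b₂…⟩) = product of the factor amplitudes for bits b₁, b₂, …; only kets whose every factor amplitude is nonzero survive.
|000⟩: (0.4094)(-0.9077)(0.8315) = -0.309
|001⟩: (0.4094)(-0.9077)(0.2926 - 0.4723i) = (-0.1087 + 0.1755i)
|010⟩: (0.4094)(-0.4044 - 0.1121i)(0.8315) = (-0.1377 - 0.03816i)
|011⟩: (0.4094)(-0.4044 - 0.1121i)(0.2926 - 0.4723i) = (-0.07012 + 0.06477i)
|100⟩: (-0.6405 + 0.6498i)(-0.9077)(0.8315) = (0.4834 - 0.4904i)
|101⟩: (-0.6405 + 0.6498i)(-0.9077)(0.2926 - 0.4723i) = (-0.1085 - 0.4472i)
|110⟩: (-0.6405 + 0.6498i)(-0.4044 - 0.1121i)(0.8315) = (0.2759 - 0.1588i)
|111⟩: (-0.6405 + 0.6498i)(-0.4044 - 0.1121i)(0.2926 - 0.4723i) = (0.006903 - 0.2126i)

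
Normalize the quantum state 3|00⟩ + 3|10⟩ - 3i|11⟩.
1/√3|00⟩ + 1/√3|10⟩ - (1/√3)i|11⟩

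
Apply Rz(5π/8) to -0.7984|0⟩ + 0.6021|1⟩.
(-0.4436 + 0.6638i)|0⟩ + (0.3345 + 0.5006i)|1⟩

Rz(5π/8) = [[e^(−iθ/2), 0], [0, e^(iθ/2)]] with e^(±iθ/2) = cos(θ/2) ± i·sin(θ/2); θ = 5π/8, cos(θ/2) ≈ 0.55557, sin(θ/2) ≈ 0.83147.
With a = amp(|0⟩) = -0.7984 and b = amp(|1⟩) = 0.6021:
new amp(|0⟩) = (0.55557 - 0.83147i)·a = (-0.4436 + 0.6638i)
new amp(|1⟩) = (0.55557 + 0.83147i)·b = (0.3345 + 0.5006i)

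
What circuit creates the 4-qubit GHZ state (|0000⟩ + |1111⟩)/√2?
H(q0) → CNOT(q0,q1) → CNOT(q0,q2) → CNOT(q0,q3)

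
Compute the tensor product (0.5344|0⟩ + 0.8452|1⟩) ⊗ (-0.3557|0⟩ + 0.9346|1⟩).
-0.1901|00⟩ + 0.4995|01⟩ - 0.3006|10⟩ + 0.7899|11⟩

amp(|b₁b₂…⟩) = product of the factor amplitudes for bits b₁, b₂, …; only kets whose every factor amplitude is nonzero survive.
|00⟩: (0.5344)(-0.3557) = -0.1901
|01⟩: (0.5344)(0.9346) = 0.4995
|10⟩: (0.8452)(-0.3557) = -0.3006
|11⟩: (0.8452)(0.9346) = 0.7899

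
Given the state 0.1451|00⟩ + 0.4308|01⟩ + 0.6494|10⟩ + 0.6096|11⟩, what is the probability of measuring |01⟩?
0.1856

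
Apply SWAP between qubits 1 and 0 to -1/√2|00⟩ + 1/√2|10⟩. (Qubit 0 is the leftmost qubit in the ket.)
-1/√2|00⟩ + 1/√2|01⟩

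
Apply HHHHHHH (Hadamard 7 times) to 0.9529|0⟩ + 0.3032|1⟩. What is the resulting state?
0.8882|0⟩ + 0.4594|1⟩

H² = I, so H^7 = H: a single Hadamard. With (a, b) = (0.9529, 0.3032), H gives ((a + b)/√2, (a − b)/√2) = (0.8882, 0.4594).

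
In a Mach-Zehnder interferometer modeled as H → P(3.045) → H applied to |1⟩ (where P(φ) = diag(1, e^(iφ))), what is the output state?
(0.9977 - 0.04822i)|0⟩ + (0.002331 + 0.04822i)|1⟩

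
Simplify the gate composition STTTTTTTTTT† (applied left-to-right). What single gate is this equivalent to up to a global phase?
S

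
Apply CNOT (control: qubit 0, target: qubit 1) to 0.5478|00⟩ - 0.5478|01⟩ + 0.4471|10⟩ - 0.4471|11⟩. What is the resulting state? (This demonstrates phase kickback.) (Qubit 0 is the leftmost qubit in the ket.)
0.5478|00⟩ - 0.5478|01⟩ - 0.4471|10⟩ + 0.4471|11⟩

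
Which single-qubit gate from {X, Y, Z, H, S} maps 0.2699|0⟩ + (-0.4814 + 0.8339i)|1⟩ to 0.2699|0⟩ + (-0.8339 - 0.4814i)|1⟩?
S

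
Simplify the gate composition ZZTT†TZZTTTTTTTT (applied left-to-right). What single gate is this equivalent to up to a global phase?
T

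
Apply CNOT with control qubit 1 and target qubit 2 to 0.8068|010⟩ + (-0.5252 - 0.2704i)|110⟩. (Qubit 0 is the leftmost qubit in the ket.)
0.8068|011⟩ + (-0.5252 - 0.2704i)|111⟩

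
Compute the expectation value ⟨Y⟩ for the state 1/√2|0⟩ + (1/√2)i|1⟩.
1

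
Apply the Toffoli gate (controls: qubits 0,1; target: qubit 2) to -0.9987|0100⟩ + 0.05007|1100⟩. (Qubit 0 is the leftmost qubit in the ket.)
-0.9987|0100⟩ + 0.05007|1110⟩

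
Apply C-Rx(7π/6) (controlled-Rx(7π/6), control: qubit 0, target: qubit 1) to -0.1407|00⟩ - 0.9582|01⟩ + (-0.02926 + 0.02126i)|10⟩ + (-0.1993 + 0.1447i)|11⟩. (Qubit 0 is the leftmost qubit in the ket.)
-0.1407|00⟩ - 0.9582|01⟩ + (0.1473 + 0.187i)|10⟩ + (0.07212 - 0.009188i)|11⟩

C-Rx(7π/6) leaves the control-|0⟩ kets |00⟩, |01⟩ unchanged and applies Rx(7π/6) to qubit 1 on the control-|1⟩ pair (|10⟩, |11⟩).
Rx(7π/6) = [[cos(θ/2), −i·sin(θ/2)], [−i·sin(θ/2), cos(θ/2)]]; θ = 7π/6, cos(θ/2) ≈ -0.258819, sin(θ/2) ≈ 0.965926.
With a = amp(|10⟩) = (-0.02926 + 0.02126i) and b = amp(|11⟩) = (-0.1993 + 0.1447i):
new amp(|10⟩) = (-0.258819)·a + (-0.965926i)·b = (0.1473 + 0.187i)
new amp(|11⟩) = (-0.965926i)·a + (-0.258819)·b = (0.07212 - 0.009188i)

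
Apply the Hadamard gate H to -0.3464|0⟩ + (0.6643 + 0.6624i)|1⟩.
(0.2248 + 0.4684i)|0⟩ + (-0.7147 - 0.4684i)|1⟩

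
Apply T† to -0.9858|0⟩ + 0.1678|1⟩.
-0.9858|0⟩ + (0.1187 - 0.1187i)|1⟩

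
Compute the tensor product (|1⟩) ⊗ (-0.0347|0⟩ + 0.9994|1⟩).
-0.0347|10⟩ + 0.9994|11⟩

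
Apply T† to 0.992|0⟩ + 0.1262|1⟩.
0.992|0⟩ + (0.08924 - 0.08924i)|1⟩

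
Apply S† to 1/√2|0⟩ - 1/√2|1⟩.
1/√2|0⟩ + (1/√2)i|1⟩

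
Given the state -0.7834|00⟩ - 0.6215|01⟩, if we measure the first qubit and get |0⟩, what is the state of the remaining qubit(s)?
-0.7834|0⟩ - 0.6215|1⟩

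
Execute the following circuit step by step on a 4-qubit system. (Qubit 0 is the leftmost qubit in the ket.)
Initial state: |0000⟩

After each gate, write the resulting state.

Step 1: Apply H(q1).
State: 1/√2|0000⟩ + 1/√2|0100⟩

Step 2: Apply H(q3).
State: 1/2|0000⟩ + 1/2|0001⟩ + 1/2|0100⟩ + 1/2|0101⟩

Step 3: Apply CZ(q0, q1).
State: 1/2|0000⟩ + 1/2|0001⟩ + 1/2|0100⟩ + 1/2|0101⟩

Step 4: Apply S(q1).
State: 1/2|0000⟩ + 1/2|0001⟩ + (1/2)i|0100⟩ + (1/2)i|0101⟩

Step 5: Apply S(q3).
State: 1/2|0000⟩ + (1/2)i|0001⟩ + (1/2)i|0100⟩ - 1/2|0101⟩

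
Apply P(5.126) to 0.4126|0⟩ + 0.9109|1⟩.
0.4126|0⟩ + (0.3661 - 0.8341i)|1⟩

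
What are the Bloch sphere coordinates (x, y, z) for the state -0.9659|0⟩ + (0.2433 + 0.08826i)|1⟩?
(-0.47, -0.1705, 0.866)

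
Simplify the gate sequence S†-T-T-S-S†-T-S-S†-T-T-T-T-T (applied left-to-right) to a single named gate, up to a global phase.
S†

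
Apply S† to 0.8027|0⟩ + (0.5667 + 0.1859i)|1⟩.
0.8027|0⟩ + (0.1859 - 0.5667i)|1⟩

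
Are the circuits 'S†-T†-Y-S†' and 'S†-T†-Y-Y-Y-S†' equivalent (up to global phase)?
Yes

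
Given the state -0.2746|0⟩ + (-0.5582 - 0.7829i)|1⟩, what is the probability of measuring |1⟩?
0.9245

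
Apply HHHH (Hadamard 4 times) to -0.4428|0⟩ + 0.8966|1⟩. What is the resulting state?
-0.4428|0⟩ + 0.8966|1⟩

H² = I, so an even number of Hadamards cancels: H^4 = I and the state is unchanged.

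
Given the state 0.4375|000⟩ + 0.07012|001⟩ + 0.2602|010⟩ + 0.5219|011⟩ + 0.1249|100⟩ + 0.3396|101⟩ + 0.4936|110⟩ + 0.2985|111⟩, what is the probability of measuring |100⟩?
0.0156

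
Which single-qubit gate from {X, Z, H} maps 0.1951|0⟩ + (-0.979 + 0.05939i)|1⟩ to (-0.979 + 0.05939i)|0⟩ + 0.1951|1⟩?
X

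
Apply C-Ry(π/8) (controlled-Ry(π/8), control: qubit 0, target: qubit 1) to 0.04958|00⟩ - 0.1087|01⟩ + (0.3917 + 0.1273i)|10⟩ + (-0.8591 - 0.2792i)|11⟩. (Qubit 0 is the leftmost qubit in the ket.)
0.04958|00⟩ - 0.1087|01⟩ + (0.5518 + 0.1793i)|10⟩ + (-0.7662 - 0.249i)|11⟩

C-Ry(π/8) leaves the control-|0⟩ kets |00⟩, |01⟩ unchanged and applies Ry(π/8) to qubit 1 on the control-|1⟩ pair (|10⟩, |11⟩).
Ry(π/8) = [[cos(θ/2), −sin(θ/2)], [sin(θ/2), cos(θ/2)]]; θ = π/8, cos(θ/2) ≈ 0.980785, sin(θ/2) ≈ 0.19509.
With a = amp(|10⟩) = (0.3917 + 0.1273i) and b = amp(|11⟩) = (-0.8591 - 0.2792i):
new amp(|10⟩) = (0.980785)·a + (-0.19509)·b = (0.5518 + 0.1793i)
new amp(|11⟩) = (0.19509)·a + (0.980785)·b = (-0.7662 - 0.249i)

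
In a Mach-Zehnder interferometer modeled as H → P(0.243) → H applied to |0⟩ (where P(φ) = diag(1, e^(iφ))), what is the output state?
(0.9853 + 0.1203i)|0⟩ + (0.01469 - 0.1203i)|1⟩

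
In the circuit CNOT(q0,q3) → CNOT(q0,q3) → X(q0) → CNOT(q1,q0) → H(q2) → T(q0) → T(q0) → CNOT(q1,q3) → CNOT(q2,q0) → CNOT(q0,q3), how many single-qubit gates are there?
4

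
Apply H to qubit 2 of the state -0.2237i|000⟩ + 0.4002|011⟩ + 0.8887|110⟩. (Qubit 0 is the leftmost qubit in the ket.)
-0.1582i|000⟩ - 0.1582i|001⟩ + 0.283|010⟩ - 0.283|011⟩ + 0.6284|110⟩ + 0.6284|111⟩

H on qubit 2 mixes each pair of kets that differ only in qubit 2: amplitudes (a, b) of (|…0…⟩, |…1…⟩) become ((a + b)/√2, (a − b)/√2). Kets absent from the input have amplitude 0.
(|000⟩, |001⟩): (a, b) = (-0.2237i, 0) → (-0.1582i, -0.1582i)
(|010⟩, |011⟩): (a, b) = (0, 0.4002) → (0.283, -0.283)
(|110⟩, |111⟩): (a, b) = (0.8887, 0) → (0.6284, 0.6284)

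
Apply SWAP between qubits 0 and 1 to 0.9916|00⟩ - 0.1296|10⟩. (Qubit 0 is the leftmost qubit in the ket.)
0.9916|00⟩ - 0.1296|01⟩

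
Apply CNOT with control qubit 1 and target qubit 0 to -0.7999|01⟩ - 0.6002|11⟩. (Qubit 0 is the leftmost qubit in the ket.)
-0.6002|01⟩ - 0.7999|11⟩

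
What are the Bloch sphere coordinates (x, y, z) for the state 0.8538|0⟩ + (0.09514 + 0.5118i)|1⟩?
(0.1625, 0.8739, 0.458)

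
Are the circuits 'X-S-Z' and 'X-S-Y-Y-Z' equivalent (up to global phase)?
Yes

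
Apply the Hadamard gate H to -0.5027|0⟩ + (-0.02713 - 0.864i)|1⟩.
(-0.3746 - 0.6109i)|0⟩ + (-0.3363 + 0.6109i)|1⟩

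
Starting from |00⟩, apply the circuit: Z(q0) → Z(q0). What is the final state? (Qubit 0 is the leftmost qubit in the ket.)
|00⟩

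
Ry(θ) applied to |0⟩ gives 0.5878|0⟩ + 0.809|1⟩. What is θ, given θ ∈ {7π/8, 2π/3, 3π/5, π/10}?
3π/5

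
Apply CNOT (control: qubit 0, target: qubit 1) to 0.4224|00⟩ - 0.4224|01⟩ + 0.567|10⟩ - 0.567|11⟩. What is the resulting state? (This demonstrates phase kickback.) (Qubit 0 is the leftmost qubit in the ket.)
0.4224|00⟩ - 0.4224|01⟩ - 0.567|10⟩ + 0.567|11⟩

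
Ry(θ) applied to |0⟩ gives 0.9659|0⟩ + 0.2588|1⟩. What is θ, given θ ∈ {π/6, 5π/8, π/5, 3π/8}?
π/6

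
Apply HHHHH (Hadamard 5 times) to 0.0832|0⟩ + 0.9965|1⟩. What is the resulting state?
0.7635|0⟩ - 0.6458|1⟩

H² = I, so H^5 = H: a single Hadamard. With (a, b) = (0.0832, 0.9965), H gives ((a + b)/√2, (a − b)/√2) = (0.7635, -0.6458).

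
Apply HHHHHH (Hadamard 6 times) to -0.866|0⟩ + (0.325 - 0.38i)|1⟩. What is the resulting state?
-0.866|0⟩ + (0.325 - 0.38i)|1⟩

H² = I, so an even number of Hadamards cancels: H^6 = I and the state is unchanged.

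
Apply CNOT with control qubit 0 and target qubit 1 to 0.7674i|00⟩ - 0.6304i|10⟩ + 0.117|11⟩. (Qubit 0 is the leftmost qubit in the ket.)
0.7674i|00⟩ + 0.117|10⟩ - 0.6304i|11⟩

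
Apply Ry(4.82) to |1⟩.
-0.6681|0⟩ - 0.7441|1⟩

Ry(4.82) = [[cos(θ/2), −sin(θ/2)], [sin(θ/2), cos(θ/2)]]; θ = 4.82, cos(θ/2) ≈ -0.744111, sin(θ/2) ≈ 0.668056.
With a = amp(|0⟩) = 0 and b = amp(|1⟩) = 1:
new amp(|0⟩) = (-0.744111)·a + (-0.668056)·b = -0.6681
new amp(|1⟩) = (0.668056)·a + (-0.744111)·b = -0.7441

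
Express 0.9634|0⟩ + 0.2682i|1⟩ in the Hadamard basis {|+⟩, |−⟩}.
(0.6812 + 0.1896i)|+⟩ + (0.6812 - 0.1896i)|−⟩

With |ψ⟩ = α|0⟩ + β|1⟩, the Hadamard-basis coefficients are ⟨+|ψ⟩ = (α + β)/√2 and ⟨−|ψ⟩ = (α − β)/√2.
Here α = 0.9634, β = 0.2682i: (α + β)/√2 = (0.6812 + 0.1896i), (α − β)/√2 = (0.6812 - 0.1896i).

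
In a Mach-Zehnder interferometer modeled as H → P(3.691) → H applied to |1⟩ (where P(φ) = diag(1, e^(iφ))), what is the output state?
(0.9264 + 0.2611i)|0⟩ + (0.07358 - 0.2611i)|1⟩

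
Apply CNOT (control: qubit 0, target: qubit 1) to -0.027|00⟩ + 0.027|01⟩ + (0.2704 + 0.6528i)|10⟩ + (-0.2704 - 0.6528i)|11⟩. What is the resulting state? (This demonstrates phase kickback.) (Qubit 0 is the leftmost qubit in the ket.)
-0.027|00⟩ + 0.027|01⟩ + (-0.2704 - 0.6528i)|10⟩ + (0.2704 + 0.6528i)|11⟩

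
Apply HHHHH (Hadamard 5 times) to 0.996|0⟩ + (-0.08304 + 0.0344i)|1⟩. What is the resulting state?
(0.6456 + 0.02432i)|0⟩ + (0.763 - 0.02432i)|1⟩

H² = I, so H^5 = H: a single Hadamard. With (a, b) = (0.996, (-0.08304 + 0.0344i)), H gives ((a + b)/√2, (a − b)/√2) = ((0.6456 + 0.02432i), (0.763 - 0.02432i)).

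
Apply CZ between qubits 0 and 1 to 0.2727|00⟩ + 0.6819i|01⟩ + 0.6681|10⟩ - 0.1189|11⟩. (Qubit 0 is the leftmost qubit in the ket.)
0.2727|00⟩ + 0.6819i|01⟩ + 0.6681|10⟩ + 0.1189|11⟩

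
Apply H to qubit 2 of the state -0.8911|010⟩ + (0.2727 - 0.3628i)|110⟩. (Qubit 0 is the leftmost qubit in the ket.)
-0.6301|010⟩ - 0.6301|011⟩ + (0.1928 - 0.2565i)|110⟩ + (0.1928 - 0.2565i)|111⟩

H on qubit 2 mixes each pair of kets that differ only in qubit 2: amplitudes (a, b) of (|…0…⟩, |…1…⟩) become ((a + b)/√2, (a − b)/√2). Kets absent from the input have amplitude 0.
(|010⟩, |011⟩): (a, b) = (-0.8911, 0) → (-0.6301, -0.6301)
(|110⟩, |111⟩): (a, b) = ((0.2727 - 0.3628i), 0) → ((0.1928 - 0.2565i), (0.1928 - 0.2565i))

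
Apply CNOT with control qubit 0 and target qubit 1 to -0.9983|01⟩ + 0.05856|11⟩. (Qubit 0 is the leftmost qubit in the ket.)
-0.9983|01⟩ + 0.05856|10⟩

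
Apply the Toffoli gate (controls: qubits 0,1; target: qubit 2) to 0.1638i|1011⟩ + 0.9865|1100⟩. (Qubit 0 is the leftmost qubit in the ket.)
0.1638i|1011⟩ + 0.9865|1110⟩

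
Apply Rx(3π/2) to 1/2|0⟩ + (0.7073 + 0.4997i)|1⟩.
(-0.0002121 - 0.5001i)|0⟩ + (-0.5001 - 0.7069i)|1⟩

Rx(3π/2) = [[cos(θ/2), −i·sin(θ/2)], [−i·sin(θ/2), cos(θ/2)]]; θ = 3π/2, cos(θ/2) ≈ -0.707107, sin(θ/2) ≈ 0.707107.
With a = amp(|0⟩) = 1/2 and b = amp(|1⟩) = (0.7073 + 0.4997i):
new amp(|0⟩) = (-0.707107)·a + (-0.707107i)·b = (-0.0002121 - 0.5001i)
new amp(|1⟩) = (-0.707107i)·a + (-0.707107)·b = (-0.5001 - 0.7069i)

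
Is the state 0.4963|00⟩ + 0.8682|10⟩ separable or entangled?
Separable

Writing the state as a|00⟩ + b|01⟩ + c|10⟩ + d|11⟩, it is a product state iff ad − bc = 0.
Here (a, b, c, d) = (0.4963, 0, 0.8682, 0): ad − bc = (0.4963)(0) − (0)(0.8682) = 0, so the state is separable.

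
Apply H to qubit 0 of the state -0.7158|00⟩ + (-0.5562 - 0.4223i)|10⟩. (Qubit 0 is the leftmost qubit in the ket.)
(-0.8994 - 0.2986i)|00⟩ + (-0.1129 + 0.2986i)|10⟩

H on qubit 0 mixes each pair of kets that differ only in qubit 0: amplitudes (a, b) of (|…0…⟩, |…1…⟩) become ((a + b)/√2, (a − b)/√2). Kets absent from the input have amplitude 0.
(|00⟩, |10⟩): (a, b) = (-0.7158, (-0.5562 - 0.4223i)) → ((-0.8994 - 0.2986i), (-0.1129 + 0.2986i))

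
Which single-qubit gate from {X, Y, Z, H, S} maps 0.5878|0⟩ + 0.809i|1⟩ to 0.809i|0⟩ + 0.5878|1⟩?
X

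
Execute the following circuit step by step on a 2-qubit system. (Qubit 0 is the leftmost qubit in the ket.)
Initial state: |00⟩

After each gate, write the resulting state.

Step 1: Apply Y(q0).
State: i|10⟩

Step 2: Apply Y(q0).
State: |00⟩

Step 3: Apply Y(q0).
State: i|10⟩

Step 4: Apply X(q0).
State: i|00⟩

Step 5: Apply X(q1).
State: i|01⟩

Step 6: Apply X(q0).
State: i|11⟩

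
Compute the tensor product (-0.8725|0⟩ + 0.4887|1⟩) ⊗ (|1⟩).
-0.8725|01⟩ + 0.4887|11⟩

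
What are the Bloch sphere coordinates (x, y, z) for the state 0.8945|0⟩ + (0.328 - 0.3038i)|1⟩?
(0.5868, -0.5435, 0.6003)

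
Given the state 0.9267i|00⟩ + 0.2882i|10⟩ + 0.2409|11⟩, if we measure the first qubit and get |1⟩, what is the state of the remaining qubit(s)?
0.7673i|0⟩ + 0.6413|1⟩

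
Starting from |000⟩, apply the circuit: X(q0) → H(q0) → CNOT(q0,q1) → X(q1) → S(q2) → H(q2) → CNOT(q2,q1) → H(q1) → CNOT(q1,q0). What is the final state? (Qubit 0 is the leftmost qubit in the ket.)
1/√8|000⟩ + 1/√8|001⟩ - 1/√8|010⟩ + 1/√8|011⟩ - 1/√8|100⟩ - 1/√8|101⟩ - 1/√8|110⟩ + 1/√8|111⟩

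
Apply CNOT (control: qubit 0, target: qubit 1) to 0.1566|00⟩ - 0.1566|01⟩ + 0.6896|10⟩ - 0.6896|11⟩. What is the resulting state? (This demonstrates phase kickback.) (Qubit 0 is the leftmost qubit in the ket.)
0.1566|00⟩ - 0.1566|01⟩ - 0.6896|10⟩ + 0.6896|11⟩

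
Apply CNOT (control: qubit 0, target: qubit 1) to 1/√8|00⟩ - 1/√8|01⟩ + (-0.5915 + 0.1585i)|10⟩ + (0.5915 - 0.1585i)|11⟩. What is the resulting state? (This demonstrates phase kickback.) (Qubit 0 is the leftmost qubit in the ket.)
1/√8|00⟩ - 1/√8|01⟩ + (0.5915 - 0.1585i)|10⟩ + (-0.5915 + 0.1585i)|11⟩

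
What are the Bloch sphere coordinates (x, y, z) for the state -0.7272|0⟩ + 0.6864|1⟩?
(-0.9983, 0, 0.05767)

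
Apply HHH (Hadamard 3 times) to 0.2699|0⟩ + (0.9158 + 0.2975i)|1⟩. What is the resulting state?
(0.8384 + 0.2104i)|0⟩ + (-0.4567 - 0.2104i)|1⟩

H² = I, so H^3 = H: a single Hadamard. With (a, b) = (0.2699, (0.9158 + 0.2975i)), H gives ((a + b)/√2, (a − b)/√2) = ((0.8384 + 0.2104i), (-0.4567 - 0.2104i)).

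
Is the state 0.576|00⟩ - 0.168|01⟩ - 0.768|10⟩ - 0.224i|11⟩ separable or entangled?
Entangled

Writing the state as a|00⟩ + b|01⟩ + c|10⟩ + d|11⟩, it is a product state iff ad − bc = 0.
Here (a, b, c, d) = (0.576, -0.168, -0.768, -0.224i): ad − bc = (0.576)(-0.224i) − (-0.168)(-0.768) = (-0.129 - 0.129i) ≠ 0, so the state is entangled.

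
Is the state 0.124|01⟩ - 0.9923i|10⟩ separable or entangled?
Entangled

Writing the state as a|00⟩ + b|01⟩ + c|10⟩ + d|11⟩, it is a product state iff ad − bc = 0.
Here (a, b, c, d) = (0, 0.124, -0.9923i, 0): ad − bc = (0)(0) − (0.124)(-0.9923i) = 0.123i ≠ 0, so the state is entangled.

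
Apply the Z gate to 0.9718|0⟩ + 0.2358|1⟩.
0.9718|0⟩ - 0.2358|1⟩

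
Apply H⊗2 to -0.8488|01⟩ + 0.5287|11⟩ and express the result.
-0.1601|00⟩ + 0.1601|01⟩ - 0.6888|10⟩ + 0.6888|11⟩

H⊗2 gives amp(|y⟩) = (1/2) Σ_x (−1)^(x·y) amp(|x⟩), where x·y is the number of positions in which both x and y have a 1.
|00⟩: (-0.8488 + 0.5287)/2 = -0.1601
|01⟩: (0.8488 - 0.5287)/2 = 0.1601
|10⟩: (-0.8488 - 0.5287)/2 = -0.6888
|11⟩: (0.8488 + 0.5287)/2 = 0.6888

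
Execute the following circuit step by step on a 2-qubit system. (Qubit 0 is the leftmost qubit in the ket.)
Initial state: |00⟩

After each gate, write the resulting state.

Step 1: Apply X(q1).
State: |01⟩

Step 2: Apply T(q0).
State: |01⟩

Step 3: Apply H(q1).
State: 1/√2|00⟩ - 1/√2|01⟩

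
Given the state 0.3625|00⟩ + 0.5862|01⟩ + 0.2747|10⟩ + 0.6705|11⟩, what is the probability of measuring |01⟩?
0.3436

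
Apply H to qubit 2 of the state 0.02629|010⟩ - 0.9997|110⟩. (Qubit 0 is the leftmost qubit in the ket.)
0.01859|010⟩ + 0.01859|011⟩ - 0.7069|110⟩ - 0.7069|111⟩

H on qubit 2 mixes each pair of kets that differ only in qubit 2: amplitudes (a, b) of (|…0…⟩, |…1…⟩) become ((a + b)/√2, (a − b)/√2). Kets absent from the input have amplitude 0.
(|010⟩, |011⟩): (a, b) = (0.02629, 0) → (0.01859, 0.01859)
(|110⟩, |111⟩): (a, b) = (-0.9997, 0) → (-0.7069, -0.7069)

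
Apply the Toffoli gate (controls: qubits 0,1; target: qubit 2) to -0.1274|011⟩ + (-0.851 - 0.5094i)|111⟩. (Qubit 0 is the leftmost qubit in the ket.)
-0.1274|011⟩ + (-0.851 - 0.5094i)|110⟩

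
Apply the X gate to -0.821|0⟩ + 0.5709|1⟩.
0.5709|0⟩ - 0.821|1⟩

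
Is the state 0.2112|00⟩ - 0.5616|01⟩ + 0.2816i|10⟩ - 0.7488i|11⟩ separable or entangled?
Separable

Writing the state as a|00⟩ + b|01⟩ + c|10⟩ + d|11⟩, it is a product state iff ad − bc = 0.
Here (a, b, c, d) = (0.2112, -0.5616, 0.2816i, -0.7488i): ad − bc = (0.2112)(-0.7488i) − (-0.5616)(0.2816i) = 0, so the state is separable.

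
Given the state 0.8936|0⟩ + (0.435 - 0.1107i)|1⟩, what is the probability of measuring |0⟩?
0.7985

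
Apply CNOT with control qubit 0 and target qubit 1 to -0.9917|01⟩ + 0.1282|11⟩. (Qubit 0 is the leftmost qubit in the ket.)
-0.9917|01⟩ + 0.1282|10⟩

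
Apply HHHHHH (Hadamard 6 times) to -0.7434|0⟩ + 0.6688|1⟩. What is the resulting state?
-0.7434|0⟩ + 0.6688|1⟩

H² = I, so an even number of Hadamards cancels: H^6 = I and the state is unchanged.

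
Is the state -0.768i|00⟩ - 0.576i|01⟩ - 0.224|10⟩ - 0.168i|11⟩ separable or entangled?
Entangled

Writing the state as a|00⟩ + b|01⟩ + c|10⟩ + d|11⟩, it is a product state iff ad − bc = 0.
Here (a, b, c, d) = (-0.768i, -0.576i, -0.224, -0.168i): ad − bc = (-0.768i)(-0.168i) − (-0.576i)(-0.224) = (-0.129 - 0.129i) ≠ 0, so the state is entangled.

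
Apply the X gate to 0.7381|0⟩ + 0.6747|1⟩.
0.6747|0⟩ + 0.7381|1⟩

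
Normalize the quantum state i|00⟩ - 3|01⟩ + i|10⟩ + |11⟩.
0.2887i|00⟩ - 0.866|01⟩ + 0.2887i|10⟩ + 0.2887|11⟩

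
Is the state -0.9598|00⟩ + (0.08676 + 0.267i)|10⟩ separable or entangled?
Separable

Writing the state as a|00⟩ + b|01⟩ + c|10⟩ + d|11⟩, it is a product state iff ad − bc = 0.
Here (a, b, c, d) = (-0.9598, 0, (0.08676 + 0.267i), 0): ad − bc = (-0.9598)(0) − (0)(0.08676 + 0.267i) = 0, so the state is separable.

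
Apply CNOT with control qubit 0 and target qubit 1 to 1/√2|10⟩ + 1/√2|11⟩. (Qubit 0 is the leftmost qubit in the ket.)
1/√2|10⟩ + 1/√2|11⟩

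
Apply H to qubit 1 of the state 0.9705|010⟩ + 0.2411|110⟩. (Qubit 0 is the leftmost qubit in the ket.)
0.6862|000⟩ - 0.6862|010⟩ + 0.1705|100⟩ - 0.1705|110⟩

H on qubit 1 mixes each pair of kets that differ only in qubit 1: amplitudes (a, b) of (|…0…⟩, |…1…⟩) become ((a + b)/√2, (a − b)/√2). Kets absent from the input have amplitude 0.
(|000⟩, |010⟩): (a, b) = (0, 0.9705) → (0.6862, -0.6862)
(|100⟩, |110⟩): (a, b) = (0, 0.2411) → (0.1705, -0.1705)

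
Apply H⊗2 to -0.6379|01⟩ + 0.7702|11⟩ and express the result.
0.06615|00⟩ - 0.06615|01⟩ - 0.7041|10⟩ + 0.7041|11⟩

H⊗2 gives amp(|y⟩) = (1/2) Σ_x (−1)^(x·y) amp(|x⟩), where x·y is the number of positions in which both x and y have a 1.
|00⟩: (-0.6379 + 0.7702)/2 = 0.06615
|01⟩: (0.6379 - 0.7702)/2 = -0.06615
|10⟩: (-0.6379 - 0.7702)/2 = -0.7041
|11⟩: (0.6379 + 0.7702)/2 = 0.7041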